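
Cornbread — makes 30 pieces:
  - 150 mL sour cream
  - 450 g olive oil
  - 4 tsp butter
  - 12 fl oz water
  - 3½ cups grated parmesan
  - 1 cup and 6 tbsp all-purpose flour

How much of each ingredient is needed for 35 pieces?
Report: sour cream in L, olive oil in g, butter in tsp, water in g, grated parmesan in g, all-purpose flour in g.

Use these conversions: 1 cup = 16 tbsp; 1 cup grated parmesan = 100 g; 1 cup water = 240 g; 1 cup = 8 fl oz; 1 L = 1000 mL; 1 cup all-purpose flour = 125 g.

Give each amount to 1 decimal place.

sour cream: 0.2 L; olive oil: 525.0 g; butter: 4.7 tsp; water: 420.0 g; grated parmesan: 408.3 g; all-purpose flour: 200.5 g

Scaling factor: 35/30 = 7/6.
sour cream: 150 mL × 7/6 ÷ 1000 mL/L ≈ 0.2 L
olive oil: 450 g × 7/6 = 525.0 g
butter: 4 tsp × 7/6 ≈ 4.7 tsp
water: 12 fl oz × 7/6 ÷ 8 fl oz/cup × 240 g/cup = 420.0 g
grated parmesan: 3.5 cup × 7/6 × 100 g/cup ≈ 408.3 g
all-purpose flour: (1 cup + 6 tbsp = 1.375 cup) × 7/6 × 125 g/cup ≈ 200.5 g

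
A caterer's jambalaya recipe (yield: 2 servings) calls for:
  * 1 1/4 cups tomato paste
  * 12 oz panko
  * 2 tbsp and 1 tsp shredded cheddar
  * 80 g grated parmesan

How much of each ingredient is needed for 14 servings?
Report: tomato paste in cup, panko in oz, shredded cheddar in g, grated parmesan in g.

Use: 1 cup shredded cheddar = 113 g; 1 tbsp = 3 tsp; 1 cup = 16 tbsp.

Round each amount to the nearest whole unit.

tomato paste: 9 cup; panko: 84 oz; shredded cheddar: 115 g; grated parmesan: 560 g

Scaling factor: 14/2 = 7.
tomato paste: 1.25 cup × 7 ≈ 9 cup
panko: 12 oz × 7 = 84 oz
shredded cheddar: (2 tbsp + 1 tsp = 7/3 tbsp) × 7 ÷ 16 tbsp/cup × 113 g/cup ≈ 115 g
grated parmesan: 80 g × 7 = 560 g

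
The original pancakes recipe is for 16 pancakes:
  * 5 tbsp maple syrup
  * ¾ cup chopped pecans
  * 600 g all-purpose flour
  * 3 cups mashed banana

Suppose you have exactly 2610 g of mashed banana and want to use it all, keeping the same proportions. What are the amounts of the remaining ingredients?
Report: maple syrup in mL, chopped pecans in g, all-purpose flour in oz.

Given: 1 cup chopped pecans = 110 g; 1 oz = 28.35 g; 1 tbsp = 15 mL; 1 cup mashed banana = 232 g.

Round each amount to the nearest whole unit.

maple syrup: 281 mL; chopped pecans: 309 g; all-purpose flour: 79 oz

The original recipe has 696 g of mashed banana, so the scaling factor is 2610 ÷ 696 = 15/4 = 3.75.
maple syrup: 5 tbsp × 15/4 × 15 mL/tbsp ≈ 281 mL
chopped pecans: 0.75 cup × 15/4 × 110 g/cup ≈ 309 g
all-purpose flour: 600 g × 15/4 ÷ 28.35 g/oz ≈ 79 oz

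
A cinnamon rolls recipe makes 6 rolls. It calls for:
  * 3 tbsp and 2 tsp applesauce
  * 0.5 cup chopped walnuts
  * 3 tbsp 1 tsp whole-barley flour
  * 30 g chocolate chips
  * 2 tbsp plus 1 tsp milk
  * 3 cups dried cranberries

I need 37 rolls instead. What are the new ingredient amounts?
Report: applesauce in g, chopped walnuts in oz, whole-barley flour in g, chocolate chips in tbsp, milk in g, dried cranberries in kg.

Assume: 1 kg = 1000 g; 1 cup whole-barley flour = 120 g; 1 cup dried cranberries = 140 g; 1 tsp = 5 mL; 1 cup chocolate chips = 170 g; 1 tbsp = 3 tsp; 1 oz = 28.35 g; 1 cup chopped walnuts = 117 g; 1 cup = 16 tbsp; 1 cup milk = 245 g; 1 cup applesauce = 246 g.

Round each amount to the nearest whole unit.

Scaling factor: 37/6.
applesauce: (3 tbsp + 2 tsp = 11/3 tbsp) × 37/6 ÷ 16 tbsp/cup × 246 g/cup ≈ 348 g
chopped walnuts: 0.5 cup × 37/6 × 117 g/cup ÷ 28.35 g/oz ≈ 13 oz
whole-barley flour: (3 tbsp + 1 tsp = 10/3 tbsp) × 37/6 ÷ 16 tbsp/cup × 120 g/cup ≈ 154 g
chocolate chips: 30 g × 37/6 ÷ 170 g/cup × 16 tbsp/cup ≈ 17 tbsp
milk: (2 tbsp + 1 tsp = 7/3 tbsp) × 37/6 ÷ 16 tbsp/cup × 245 g/cup ≈ 220 g
dried cranberries: 3 cup × 37/6 × 140 g/cup ÷ 1000 g/kg ≈ 3 kg

applesauce: 348 g; chopped walnuts: 13 oz; whole-barley flour: 154 g; chocolate chips: 17 tbsp; milk: 220 g; dried cranberries: 3 kg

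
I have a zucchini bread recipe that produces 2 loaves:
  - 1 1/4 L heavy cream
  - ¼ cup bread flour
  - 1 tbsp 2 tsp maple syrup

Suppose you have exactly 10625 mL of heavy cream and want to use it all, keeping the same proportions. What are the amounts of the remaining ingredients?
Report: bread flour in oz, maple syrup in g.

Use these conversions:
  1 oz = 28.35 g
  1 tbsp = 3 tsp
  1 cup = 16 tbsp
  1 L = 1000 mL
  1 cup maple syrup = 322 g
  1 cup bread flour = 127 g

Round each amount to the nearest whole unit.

The original recipe has 1250 mL of heavy cream, so the scaling factor is 10625 ÷ 1250 = 17/2 = 8.5.
bread flour: 0.25 cup × 17/2 × 127 g/cup ÷ 28.35 g/oz ≈ 10 oz
maple syrup: (1 tbsp + 2 tsp = 5/3 tbsp) × 17/2 ÷ 16 tbsp/cup × 322 g/cup ≈ 285 g

bread flour: 10 oz; maple syrup: 285 g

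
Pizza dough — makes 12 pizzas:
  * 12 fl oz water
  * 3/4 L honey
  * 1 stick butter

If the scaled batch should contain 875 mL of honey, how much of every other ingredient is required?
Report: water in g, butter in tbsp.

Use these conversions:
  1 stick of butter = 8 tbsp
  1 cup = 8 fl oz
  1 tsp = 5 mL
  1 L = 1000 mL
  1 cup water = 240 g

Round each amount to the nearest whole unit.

water: 420 g; butter: 9 tbsp

The original recipe has 750 mL of honey, so the scaling factor is 875 ÷ 750 = 7/6.
water: 12 fl oz × 7/6 ÷ 8 fl oz/cup × 240 g/cup = 420 g
butter: 1 stick × 7/6 × 8 tbsp/stick ≈ 9 tbsp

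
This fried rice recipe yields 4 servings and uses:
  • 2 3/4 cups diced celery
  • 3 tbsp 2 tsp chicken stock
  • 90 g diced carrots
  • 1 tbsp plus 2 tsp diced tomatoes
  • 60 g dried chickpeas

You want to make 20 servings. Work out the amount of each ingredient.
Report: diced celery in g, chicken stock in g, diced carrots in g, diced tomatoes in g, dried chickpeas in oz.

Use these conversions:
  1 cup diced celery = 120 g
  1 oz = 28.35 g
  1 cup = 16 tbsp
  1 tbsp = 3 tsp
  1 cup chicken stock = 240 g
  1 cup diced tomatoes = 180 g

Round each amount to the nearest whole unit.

Scaling factor: 20/4 = 5.
diced celery: 2.75 cup × 5 × 120 g/cup = 1650 g
chicken stock: (3 tbsp + 2 tsp = 11/3 tbsp) × 5 ÷ 16 tbsp/cup × 240 g/cup = 275 g
diced carrots: 90 g × 5 = 450 g
diced tomatoes: (1 tbsp + 2 tsp = 5/3 tbsp) × 5 ÷ 16 tbsp/cup × 180 g/cup ≈ 94 g
dried chickpeas: 60 g × 5 ÷ 28.35 g/oz ≈ 11 oz

diced celery: 1650 g; chicken stock: 275 g; diced carrots: 450 g; diced tomatoes: 94 g; dried chickpeas: 11 oz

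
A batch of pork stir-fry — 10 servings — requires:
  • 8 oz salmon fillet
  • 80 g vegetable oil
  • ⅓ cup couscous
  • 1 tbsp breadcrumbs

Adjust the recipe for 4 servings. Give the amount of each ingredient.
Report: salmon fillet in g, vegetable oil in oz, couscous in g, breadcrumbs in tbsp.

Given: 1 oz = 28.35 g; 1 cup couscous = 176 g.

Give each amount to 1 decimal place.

salmon fillet: 90.7 g; vegetable oil: 1.1 oz; couscous: 23.5 g; breadcrumbs: 0.4 tbsp

Scaling factor: 4/10 = 2/5 = 0.4.
salmon fillet: 8 oz × 2/5 × 28.35 g/oz ≈ 90.7 g
vegetable oil: 80 g × 2/5 ÷ 28.35 g/oz ≈ 1.1 oz
couscous: 1/3 cup × 2/5 × 176 g/cup ≈ 23.5 g
breadcrumbs: 1 tbsp × 2/5 = 0.4 tbsp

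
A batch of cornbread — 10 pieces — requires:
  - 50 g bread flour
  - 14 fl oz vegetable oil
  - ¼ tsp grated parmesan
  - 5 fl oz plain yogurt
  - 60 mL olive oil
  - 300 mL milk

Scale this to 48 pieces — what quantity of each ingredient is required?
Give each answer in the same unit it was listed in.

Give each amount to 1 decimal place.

Scaling factor: 48/10 = 24/5 = 4.8.
bread flour: 50 g × 24/5 = 240.0 g
vegetable oil: 14 fl oz × 24/5 = 67.2 fl oz
grated parmesan: 0.25 tsp × 24/5 = 1.2 tsp
plain yogurt: 5 fl oz × 24/5 = 24.0 fl oz
olive oil: 60 mL × 24/5 = 288.0 mL
milk: 300 mL × 24/5 = 1440.0 mL

bread flour: 240.0 g; vegetable oil: 67.2 fl oz; grated parmesan: 1.2 tsp; plain yogurt: 24.0 fl oz; olive oil: 288.0 mL; milk: 1440.0 mL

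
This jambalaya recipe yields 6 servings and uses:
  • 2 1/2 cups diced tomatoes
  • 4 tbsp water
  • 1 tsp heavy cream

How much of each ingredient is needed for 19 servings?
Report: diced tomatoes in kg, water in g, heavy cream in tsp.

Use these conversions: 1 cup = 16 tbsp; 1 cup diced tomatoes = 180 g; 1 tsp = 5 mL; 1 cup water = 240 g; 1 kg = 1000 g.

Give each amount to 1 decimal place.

Scaling factor: 19/6.
diced tomatoes: 2.5 cup × 19/6 × 180 g/cup ÷ 1000 g/kg ≈ 1.4 kg
water: 4 tbsp × 19/6 ÷ 16 tbsp/cup × 240 g/cup = 190.0 g
heavy cream: 1 tsp × 19/6 ≈ 3.2 tsp

diced tomatoes: 1.4 kg; water: 190.0 g; heavy cream: 3.2 tsp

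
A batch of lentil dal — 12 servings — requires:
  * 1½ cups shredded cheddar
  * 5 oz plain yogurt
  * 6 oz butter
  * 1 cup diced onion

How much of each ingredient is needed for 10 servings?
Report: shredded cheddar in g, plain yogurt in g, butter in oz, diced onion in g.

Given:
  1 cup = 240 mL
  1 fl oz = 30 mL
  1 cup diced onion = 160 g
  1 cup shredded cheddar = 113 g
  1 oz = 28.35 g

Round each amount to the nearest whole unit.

Scaling factor: 10/12 = 5/6.
shredded cheddar: 1.5 cup × 5/6 × 113 g/cup ≈ 141 g
plain yogurt: 5 oz × 5/6 × 28.35 g/oz ≈ 118 g
butter: 6 oz × 5/6 = 5 oz
diced onion: 1 cup × 5/6 × 160 g/cup ≈ 133 g

shredded cheddar: 141 g; plain yogurt: 118 g; butter: 5 oz; diced onion: 133 g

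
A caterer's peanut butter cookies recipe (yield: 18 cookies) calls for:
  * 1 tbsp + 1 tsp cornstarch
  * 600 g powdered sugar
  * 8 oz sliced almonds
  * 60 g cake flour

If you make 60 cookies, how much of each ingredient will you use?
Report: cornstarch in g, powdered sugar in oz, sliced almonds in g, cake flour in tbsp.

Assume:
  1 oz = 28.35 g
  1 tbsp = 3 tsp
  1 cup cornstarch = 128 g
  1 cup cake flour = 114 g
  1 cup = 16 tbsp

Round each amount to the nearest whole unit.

cornstarch: 36 g; powdered sugar: 71 oz; sliced almonds: 756 g; cake flour: 28 tbsp

Scaling factor: 60/18 = 10/3.
cornstarch: (1 tbsp + 1 tsp = 4/3 tbsp) × 10/3 ÷ 16 tbsp/cup × 128 g/cup ≈ 36 g
powdered sugar: 600 g × 10/3 ÷ 28.35 g/oz ≈ 71 oz
sliced almonds: 8 oz × 10/3 × 28.35 g/oz = 756 g
cake flour: 60 g × 10/3 ÷ 114 g/cup × 16 tbsp/cup ≈ 28 tbsp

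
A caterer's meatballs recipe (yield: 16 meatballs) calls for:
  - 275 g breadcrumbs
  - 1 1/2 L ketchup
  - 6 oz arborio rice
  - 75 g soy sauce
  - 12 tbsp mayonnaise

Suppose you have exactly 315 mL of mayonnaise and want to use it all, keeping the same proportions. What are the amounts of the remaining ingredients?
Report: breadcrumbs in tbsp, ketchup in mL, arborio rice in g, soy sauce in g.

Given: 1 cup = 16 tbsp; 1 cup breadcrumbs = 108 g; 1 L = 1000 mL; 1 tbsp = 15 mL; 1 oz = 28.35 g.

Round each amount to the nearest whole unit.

breadcrumbs: 71 tbsp; ketchup: 2625 mL; arborio rice: 298 g; soy sauce: 131 g

The original recipe has 180 mL of mayonnaise, so the scaling factor is 315 ÷ 180 = 7/4 = 1.75.
breadcrumbs: 275 g × 7/4 ÷ 108 g/cup × 16 tbsp/cup ≈ 71 tbsp
ketchup: 1.5 L × 7/4 × 1000 mL/L = 2625 mL
arborio rice: 6 oz × 7/4 × 28.35 g/oz ≈ 298 g
soy sauce: 75 g × 7/4 ≈ 131 g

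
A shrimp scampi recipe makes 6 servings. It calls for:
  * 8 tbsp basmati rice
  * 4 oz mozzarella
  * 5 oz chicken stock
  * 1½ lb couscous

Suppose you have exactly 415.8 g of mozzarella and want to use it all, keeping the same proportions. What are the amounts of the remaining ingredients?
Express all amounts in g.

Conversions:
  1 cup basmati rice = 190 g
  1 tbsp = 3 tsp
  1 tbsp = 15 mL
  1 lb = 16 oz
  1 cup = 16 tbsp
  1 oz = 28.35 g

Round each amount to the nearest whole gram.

The original recipe has 113.4 g of mozzarella, so the scaling factor is 415.8 ÷ 113.4 = 11/3.
basmati rice: 8 tbsp × 11/3 ÷ 16 tbsp/cup × 190 g/cup ≈ 348 g
chicken stock: 5 oz × 11/3 × 28.35 g/oz ≈ 520 g
couscous: 1.5 lb × 11/3 × 16 oz/lb × 28.35 g/oz ≈ 2495 g

basmati rice: 348 g; chicken stock: 520 g; couscous: 2495 g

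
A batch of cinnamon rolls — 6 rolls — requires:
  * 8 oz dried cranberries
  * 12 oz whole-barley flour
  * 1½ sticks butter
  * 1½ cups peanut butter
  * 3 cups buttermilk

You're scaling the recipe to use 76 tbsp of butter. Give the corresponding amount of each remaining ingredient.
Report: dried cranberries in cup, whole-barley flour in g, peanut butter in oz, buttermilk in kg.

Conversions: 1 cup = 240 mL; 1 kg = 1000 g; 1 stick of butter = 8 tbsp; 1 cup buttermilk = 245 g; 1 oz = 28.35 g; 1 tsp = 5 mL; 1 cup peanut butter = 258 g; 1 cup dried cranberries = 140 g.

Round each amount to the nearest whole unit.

dried cranberries: 10 cup; whole-barley flour: 2155 g; peanut butter: 86 oz; buttermilk: 5 kg

The original recipe has 12 tbsp of butter, so the scaling factor is 76 ÷ 12 = 19/3.
dried cranberries: 8 oz × 19/3 × 28.35 g/oz ÷ 140 g/cup ≈ 10 cup
whole-barley flour: 12 oz × 19/3 × 28.35 g/oz ≈ 2155 g
peanut butter: 1.5 cup × 19/3 × 258 g/cup ÷ 28.35 g/oz ≈ 86 oz
buttermilk: 3 cup × 19/3 × 245 g/cup ÷ 1000 g/kg ≈ 5 kg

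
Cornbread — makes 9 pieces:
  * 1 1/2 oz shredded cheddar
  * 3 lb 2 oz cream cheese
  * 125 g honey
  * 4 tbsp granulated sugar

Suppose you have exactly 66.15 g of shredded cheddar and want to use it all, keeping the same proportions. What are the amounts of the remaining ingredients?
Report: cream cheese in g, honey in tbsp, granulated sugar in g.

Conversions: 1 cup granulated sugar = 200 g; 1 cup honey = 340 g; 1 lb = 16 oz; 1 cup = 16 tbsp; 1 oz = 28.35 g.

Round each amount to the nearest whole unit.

The original recipe has 42.525 g of shredded cheddar, so the scaling factor is 66.15 ÷ 42.525 = 14/9.
cream cheese: (3 lb + 2 oz = 3.125 lb) × 14/9 × 16 oz/lb × 28.35 g/oz = 2205 g
honey: 125 g × 14/9 ÷ 340 g/cup × 16 tbsp/cup ≈ 9 tbsp
granulated sugar: 4 tbsp × 14/9 ÷ 16 tbsp/cup × 200 g/cup ≈ 78 g

cream cheese: 2205 g; honey: 9 tbsp; granulated sugar: 78 g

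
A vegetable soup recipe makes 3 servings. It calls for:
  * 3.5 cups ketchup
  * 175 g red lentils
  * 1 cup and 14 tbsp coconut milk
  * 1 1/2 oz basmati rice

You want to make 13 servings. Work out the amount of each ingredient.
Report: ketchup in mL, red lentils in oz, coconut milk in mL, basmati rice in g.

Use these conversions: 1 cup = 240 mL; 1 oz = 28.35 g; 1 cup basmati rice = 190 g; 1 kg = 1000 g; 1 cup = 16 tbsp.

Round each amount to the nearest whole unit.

ketchup: 3640 mL; red lentils: 27 oz; coconut milk: 1950 mL; basmati rice: 184 g

Scaling factor: 13/3.
ketchup: 3.5 cup × 13/3 × 240 mL/cup = 3640 mL
red lentils: 175 g × 13/3 ÷ 28.35 g/oz ≈ 27 oz
coconut milk: (1 cup + 14 tbsp = 1.875 cup) × 13/3 × 240 mL/cup = 1950 mL
basmati rice: 1.5 oz × 13/3 × 28.35 g/oz ≈ 184 g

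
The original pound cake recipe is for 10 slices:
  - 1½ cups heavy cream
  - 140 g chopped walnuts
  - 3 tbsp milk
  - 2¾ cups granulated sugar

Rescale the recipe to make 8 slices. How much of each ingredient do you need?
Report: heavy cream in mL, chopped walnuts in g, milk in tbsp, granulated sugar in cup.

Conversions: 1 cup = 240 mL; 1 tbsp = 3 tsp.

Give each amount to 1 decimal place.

heavy cream: 288.0 mL; chopped walnuts: 112.0 g; milk: 2.4 tbsp; granulated sugar: 2.2 cup

Scaling factor: 8/10 = 4/5 = 0.8.
heavy cream: 1.5 cup × 4/5 × 240 mL/cup = 288.0 mL
chopped walnuts: 140 g × 4/5 = 112.0 g
milk: 3 tbsp × 4/5 = 2.4 tbsp
granulated sugar: 2.75 cup × 4/5 = 2.2 cup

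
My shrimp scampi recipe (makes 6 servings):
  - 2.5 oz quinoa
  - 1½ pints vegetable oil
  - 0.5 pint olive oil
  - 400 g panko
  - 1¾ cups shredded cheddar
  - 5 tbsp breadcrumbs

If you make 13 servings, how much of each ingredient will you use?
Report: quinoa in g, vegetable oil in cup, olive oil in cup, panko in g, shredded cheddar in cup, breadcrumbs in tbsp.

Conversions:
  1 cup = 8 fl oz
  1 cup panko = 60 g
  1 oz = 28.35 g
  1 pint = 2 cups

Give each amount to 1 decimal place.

Scaling factor: 13/6.
quinoa: 2.5 oz × 13/6 × 28.35 g/oz ≈ 153.6 g
vegetable oil: 1.5 pint × 13/6 × 2 cup/pint = 6.5 cup
olive oil: 0.5 pint × 13/6 × 2 cup/pint ≈ 2.2 cup
panko: 400 g × 13/6 ≈ 866.7 g
shredded cheddar: 1.75 cup × 13/6 ≈ 3.8 cup
breadcrumbs: 5 tbsp × 13/6 ≈ 10.8 tbsp

quinoa: 153.6 g; vegetable oil: 6.5 cup; olive oil: 2.2 cup; panko: 866.7 g; shredded cheddar: 3.8 cup; breadcrumbs: 10.8 tbsp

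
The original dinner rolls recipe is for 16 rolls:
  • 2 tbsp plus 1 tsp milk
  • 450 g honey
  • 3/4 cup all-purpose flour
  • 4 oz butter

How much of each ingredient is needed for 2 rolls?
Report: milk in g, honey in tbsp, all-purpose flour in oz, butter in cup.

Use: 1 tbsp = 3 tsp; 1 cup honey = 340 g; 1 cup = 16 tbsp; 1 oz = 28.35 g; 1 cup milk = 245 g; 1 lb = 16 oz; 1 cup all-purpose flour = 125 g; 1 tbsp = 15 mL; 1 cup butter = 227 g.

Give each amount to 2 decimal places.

Scaling factor: 2/16 = 1/8 = 0.125.
milk: (2 tbsp + 1 tsp = 7/3 tbsp) × 1/8 ÷ 16 tbsp/cup × 245 g/cup ≈ 4.47 g
honey: 450 g × 1/8 ÷ 340 g/cup × 16 tbsp/cup ≈ 2.65 tbsp
all-purpose flour: 0.75 cup × 1/8 × 125 g/cup ÷ 28.35 g/oz ≈ 0.41 oz
butter: 4 oz × 1/8 × 28.35 g/oz ÷ 227 g/cup ≈ 0.06 cup

milk: 4.47 g; honey: 2.65 tbsp; all-purpose flour: 0.41 oz; butter: 0.06 cup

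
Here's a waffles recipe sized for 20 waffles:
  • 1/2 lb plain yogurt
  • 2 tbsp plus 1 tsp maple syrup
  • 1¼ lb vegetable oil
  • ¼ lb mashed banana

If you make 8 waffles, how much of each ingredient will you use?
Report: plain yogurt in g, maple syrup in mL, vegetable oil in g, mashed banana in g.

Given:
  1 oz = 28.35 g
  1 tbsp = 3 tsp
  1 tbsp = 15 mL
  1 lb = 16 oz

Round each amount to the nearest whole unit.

Scaling factor: 8/20 = 2/5 = 0.4.
plain yogurt: 0.5 lb × 2/5 × 16 oz/lb × 28.35 g/oz ≈ 91 g
maple syrup: (2 tbsp + 1 tsp = 7/3 tbsp) × 2/5 × 15 mL/tbsp = 14 mL
vegetable oil: 1.25 lb × 2/5 × 16 oz/lb × 28.35 g/oz ≈ 227 g
mashed banana: 0.25 lb × 2/5 × 16 oz/lb × 28.35 g/oz ≈ 45 g

plain yogurt: 91 g; maple syrup: 14 mL; vegetable oil: 227 g; mashed banana: 45 g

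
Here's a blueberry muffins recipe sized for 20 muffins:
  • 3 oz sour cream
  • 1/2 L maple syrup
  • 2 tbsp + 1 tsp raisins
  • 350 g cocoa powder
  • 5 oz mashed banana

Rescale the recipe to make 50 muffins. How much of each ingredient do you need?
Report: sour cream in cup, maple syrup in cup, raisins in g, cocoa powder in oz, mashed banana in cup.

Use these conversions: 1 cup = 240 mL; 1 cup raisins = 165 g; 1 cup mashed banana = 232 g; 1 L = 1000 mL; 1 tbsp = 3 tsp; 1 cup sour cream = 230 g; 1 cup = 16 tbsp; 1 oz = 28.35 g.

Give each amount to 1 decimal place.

sour cream: 0.9 cup; maple syrup: 5.2 cup; raisins: 60.2 g; cocoa powder: 30.9 oz; mashed banana: 1.5 cup

Scaling factor: 50/20 = 5/2 = 2.5.
sour cream: 3 oz × 5/2 × 28.35 g/oz ÷ 230 g/cup ≈ 0.9 cup
maple syrup: 0.5 L × 5/2 × 1000 mL/L ÷ 240 mL/cup ≈ 5.2 cup
raisins: (2 tbsp + 1 tsp = 7/3 tbsp) × 5/2 ÷ 16 tbsp/cup × 165 g/cup ≈ 60.2 g
cocoa powder: 350 g × 5/2 ÷ 28.35 g/oz ≈ 30.9 oz
mashed banana: 5 oz × 5/2 × 28.35 g/oz ÷ 232 g/cup ≈ 1.5 cup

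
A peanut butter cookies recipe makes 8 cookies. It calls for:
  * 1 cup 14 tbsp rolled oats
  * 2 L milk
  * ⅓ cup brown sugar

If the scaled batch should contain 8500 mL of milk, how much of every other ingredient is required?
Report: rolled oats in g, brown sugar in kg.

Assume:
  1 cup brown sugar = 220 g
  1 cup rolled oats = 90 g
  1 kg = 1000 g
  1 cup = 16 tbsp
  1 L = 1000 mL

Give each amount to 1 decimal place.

The original recipe has 2000 mL of milk, so the scaling factor is 8500 ÷ 2000 = 17/4 = 4.25.
rolled oats: (1 cup + 14 tbsp = 1.875 cup) × 17/4 × 90 g/cup ≈ 717.2 g
brown sugar: 1/3 cup × 17/4 × 220 g/cup ÷ 1000 g/kg ≈ 0.3 kg

rolled oats: 717.2 g; brown sugar: 0.3 kg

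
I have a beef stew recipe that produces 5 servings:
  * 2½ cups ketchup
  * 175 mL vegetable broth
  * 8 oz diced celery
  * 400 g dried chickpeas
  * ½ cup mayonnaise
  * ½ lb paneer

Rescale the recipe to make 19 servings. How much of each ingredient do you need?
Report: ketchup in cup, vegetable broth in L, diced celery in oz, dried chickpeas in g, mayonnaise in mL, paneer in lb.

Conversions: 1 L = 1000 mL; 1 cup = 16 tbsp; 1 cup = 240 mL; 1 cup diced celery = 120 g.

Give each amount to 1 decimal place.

ketchup: 9.5 cup; vegetable broth: 0.7 L; diced celery: 30.4 oz; dried chickpeas: 1520.0 g; mayonnaise: 456.0 mL; paneer: 1.9 lb

Scaling factor: 19/5 = 3.8.
ketchup: 2.5 cup × 19/5 = 9.5 cup
vegetable broth: 175 mL × 19/5 ÷ 1000 mL/L ≈ 0.7 L
diced celery: 8 oz × 19/5 = 30.4 oz
dried chickpeas: 400 g × 19/5 = 1520.0 g
mayonnaise: 0.5 cup × 19/5 × 240 mL/cup = 456.0 mL
paneer: 0.5 lb × 19/5 = 1.9 lb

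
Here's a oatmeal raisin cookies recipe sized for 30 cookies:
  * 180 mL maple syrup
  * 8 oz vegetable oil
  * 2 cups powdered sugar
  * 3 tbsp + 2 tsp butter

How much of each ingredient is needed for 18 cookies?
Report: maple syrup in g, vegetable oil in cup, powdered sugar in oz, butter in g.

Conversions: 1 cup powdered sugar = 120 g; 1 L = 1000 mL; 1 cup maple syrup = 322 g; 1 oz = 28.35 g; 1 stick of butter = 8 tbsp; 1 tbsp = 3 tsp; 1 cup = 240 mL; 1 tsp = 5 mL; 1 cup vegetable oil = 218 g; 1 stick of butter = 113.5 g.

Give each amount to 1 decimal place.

Scaling factor: 18/30 = 3/5 = 0.6.
maple syrup: 180 mL × 3/5 ÷ 240 mL/cup × 322 g/cup = 144.9 g
vegetable oil: 8 oz × 3/5 × 28.35 g/oz ÷ 218 g/cup ≈ 0.6 cup
powdered sugar: 2 cup × 3/5 × 120 g/cup ÷ 28.35 g/oz ≈ 5.1 oz
butter: (3 tbsp + 2 tsp = 11/3 tbsp) × 3/5 ÷ 8 tbsp/stick × 113.5 g/stick ≈ 31.2 g

maple syrup: 144.9 g; vegetable oil: 0.6 cup; powdered sugar: 5.1 oz; butter: 31.2 g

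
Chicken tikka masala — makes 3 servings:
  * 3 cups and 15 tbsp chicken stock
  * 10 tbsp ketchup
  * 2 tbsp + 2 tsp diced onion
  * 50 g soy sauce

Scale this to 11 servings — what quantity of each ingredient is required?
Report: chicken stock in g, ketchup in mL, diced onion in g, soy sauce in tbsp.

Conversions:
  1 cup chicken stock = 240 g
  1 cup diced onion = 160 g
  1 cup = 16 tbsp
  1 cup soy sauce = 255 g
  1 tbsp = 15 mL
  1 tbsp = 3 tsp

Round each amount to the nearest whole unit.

Scaling factor: 11/3.
chicken stock: (3 cup + 15 tbsp = 3.9375 cup) × 11/3 × 240 g/cup = 3465 g
ketchup: 10 tbsp × 11/3 × 15 mL/tbsp = 550 mL
diced onion: (2 tbsp + 2 tsp = 8/3 tbsp) × 11/3 ÷ 16 tbsp/cup × 160 g/cup ≈ 98 g
soy sauce: 50 g × 11/3 ÷ 255 g/cup × 16 tbsp/cup ≈ 12 tbsp

chicken stock: 3465 g; ketchup: 550 mL; diced onion: 98 g; soy sauce: 12 tbsp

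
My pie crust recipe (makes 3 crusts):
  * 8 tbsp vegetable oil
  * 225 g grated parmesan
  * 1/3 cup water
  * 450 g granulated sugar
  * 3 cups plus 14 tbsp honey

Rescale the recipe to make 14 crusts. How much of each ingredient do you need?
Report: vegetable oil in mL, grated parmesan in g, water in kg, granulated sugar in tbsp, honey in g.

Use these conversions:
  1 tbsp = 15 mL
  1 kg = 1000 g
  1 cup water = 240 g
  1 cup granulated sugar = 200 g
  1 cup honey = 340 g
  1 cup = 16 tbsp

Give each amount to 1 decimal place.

Scaling factor: 14/3.
vegetable oil: 8 tbsp × 14/3 × 15 mL/tbsp = 560.0 mL
grated parmesan: 225 g × 14/3 = 1050.0 g
water: 1/3 cup × 14/3 × 240 g/cup ÷ 1000 g/kg ≈ 0.4 kg
granulated sugar: 450 g × 14/3 ÷ 200 g/cup × 16 tbsp/cup = 168.0 tbsp
honey: (3 cup + 14 tbsp = 3.875 cup) × 14/3 × 340 g/cup ≈ 6148.3 g

vegetable oil: 560.0 mL; grated parmesan: 1050.0 g; water: 0.4 kg; granulated sugar: 168.0 tbsp; honey: 6148.3 g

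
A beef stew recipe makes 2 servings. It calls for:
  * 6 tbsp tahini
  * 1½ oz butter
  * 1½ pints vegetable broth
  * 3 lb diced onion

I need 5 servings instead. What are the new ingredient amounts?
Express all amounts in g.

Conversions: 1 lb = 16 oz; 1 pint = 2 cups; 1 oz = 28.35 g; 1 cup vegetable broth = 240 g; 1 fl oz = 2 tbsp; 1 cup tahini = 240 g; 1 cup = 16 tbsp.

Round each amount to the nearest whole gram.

Scaling factor: 5/2 = 2.5.
tahini: 6 tbsp × 5/2 ÷ 16 tbsp/cup × 240 g/cup = 225 g
butter: 1.5 oz × 5/2 × 28.35 g/oz ≈ 106 g
vegetable broth: 1.5 pint × 5/2 × 2 cup/pint × 240 g/cup = 1800 g
diced onion: 3 lb × 5/2 × 16 oz/lb × 28.35 g/oz = 3402 g

tahini: 225 g; butter: 106 g; vegetable broth: 1800 g; diced onion: 3402 g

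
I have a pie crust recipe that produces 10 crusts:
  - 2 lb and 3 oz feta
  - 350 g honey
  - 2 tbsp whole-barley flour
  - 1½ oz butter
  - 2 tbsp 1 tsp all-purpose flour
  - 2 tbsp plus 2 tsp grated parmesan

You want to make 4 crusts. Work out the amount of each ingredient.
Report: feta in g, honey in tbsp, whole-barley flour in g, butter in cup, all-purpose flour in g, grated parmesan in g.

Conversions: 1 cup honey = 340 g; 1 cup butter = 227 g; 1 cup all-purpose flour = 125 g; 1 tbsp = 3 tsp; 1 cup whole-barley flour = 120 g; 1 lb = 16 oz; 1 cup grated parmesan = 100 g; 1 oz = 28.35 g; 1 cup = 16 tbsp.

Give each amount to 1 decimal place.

feta: 396.9 g; honey: 6.6 tbsp; whole-barley flour: 6.0 g; butter: 0.1 cup; all-purpose flour: 7.3 g; grated parmesan: 6.7 g

Scaling factor: 4/10 = 2/5 = 0.4.
feta: (2 lb + 3 oz = 2.1875 lb) × 2/5 × 16 oz/lb × 28.35 g/oz = 396.9 g
honey: 350 g × 2/5 ÷ 340 g/cup × 16 tbsp/cup ≈ 6.6 tbsp
whole-barley flour: 2 tbsp × 2/5 ÷ 16 tbsp/cup × 120 g/cup = 6.0 g
butter: 1.5 oz × 2/5 × 28.35 g/oz ÷ 227 g/cup ≈ 0.1 cup
all-purpose flour: (2 tbsp + 1 tsp = 7/3 tbsp) × 2/5 ÷ 16 tbsp/cup × 125 g/cup ≈ 7.3 g
grated parmesan: (2 tbsp + 2 tsp = 8/3 tbsp) × 2/5 ÷ 16 tbsp/cup × 100 g/cup ≈ 6.7 g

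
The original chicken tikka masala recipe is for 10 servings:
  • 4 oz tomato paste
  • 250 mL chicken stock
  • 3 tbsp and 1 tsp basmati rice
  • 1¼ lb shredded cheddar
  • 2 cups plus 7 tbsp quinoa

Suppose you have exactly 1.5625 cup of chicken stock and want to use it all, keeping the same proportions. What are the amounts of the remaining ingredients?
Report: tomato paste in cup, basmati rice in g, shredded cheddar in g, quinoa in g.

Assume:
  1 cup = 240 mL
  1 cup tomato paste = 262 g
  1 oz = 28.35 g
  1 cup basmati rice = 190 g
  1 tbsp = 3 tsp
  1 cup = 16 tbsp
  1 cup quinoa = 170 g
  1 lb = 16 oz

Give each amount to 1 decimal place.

The original recipe has 25/24 cup of chicken stock, so the scaling factor is 1.5625 ÷ 25/24 = 3/2 = 1.5.
tomato paste: 4 oz × 3/2 × 28.35 g/oz ÷ 262 g/cup ≈ 0.6 cup
basmati rice: (3 tbsp + 1 tsp = 10/3 tbsp) × 3/2 ÷ 16 tbsp/cup × 190 g/cup ≈ 59.4 g
shredded cheddar: 1.25 lb × 3/2 × 16 oz/lb × 28.35 g/oz = 850.5 g
quinoa: (2 cup + 7 tbsp = 2.4375 cup) × 3/2 × 170 g/cup ≈ 621.6 g

tomato paste: 0.6 cup; basmati rice: 59.4 g; shredded cheddar: 850.5 g; quinoa: 621.6 g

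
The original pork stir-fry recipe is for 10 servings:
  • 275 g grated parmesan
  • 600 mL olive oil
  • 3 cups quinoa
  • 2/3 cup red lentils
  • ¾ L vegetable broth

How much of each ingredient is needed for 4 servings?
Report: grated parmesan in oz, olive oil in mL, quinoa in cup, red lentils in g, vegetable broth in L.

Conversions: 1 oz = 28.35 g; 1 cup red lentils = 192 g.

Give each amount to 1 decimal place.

Scaling factor: 4/10 = 2/5 = 0.4.
grated parmesan: 275 g × 2/5 ÷ 28.35 g/oz ≈ 3.9 oz
olive oil: 600 mL × 2/5 = 240.0 mL
quinoa: 3 cup × 2/5 = 1.2 cup
red lentils: 2/3 cup × 2/5 × 192 g/cup = 51.2 g
vegetable broth: 0.75 L × 2/5 = 0.3 L

grated parmesan: 3.9 oz; olive oil: 240.0 mL; quinoa: 1.2 cup; red lentils: 51.2 g; vegetable broth: 0.3 L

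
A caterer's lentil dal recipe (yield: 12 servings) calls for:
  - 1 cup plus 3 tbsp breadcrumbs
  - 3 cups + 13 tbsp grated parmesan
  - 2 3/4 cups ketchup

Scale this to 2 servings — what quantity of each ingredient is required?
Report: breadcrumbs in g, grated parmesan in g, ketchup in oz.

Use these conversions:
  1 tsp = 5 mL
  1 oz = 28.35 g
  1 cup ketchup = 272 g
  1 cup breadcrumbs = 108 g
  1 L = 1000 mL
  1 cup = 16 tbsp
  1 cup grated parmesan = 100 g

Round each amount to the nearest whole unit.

breadcrumbs: 21 g; grated parmesan: 64 g; ketchup: 4 oz

Scaling factor: 2/12 = 1/6.
breadcrumbs: (1 cup + 3 tbsp = 1.1875 cup) × 1/6 × 108 g/cup ≈ 21 g
grated parmesan: (3 cup + 13 tbsp = 3.8125 cup) × 1/6 × 100 g/cup ≈ 64 g
ketchup: 2.75 cup × 1/6 × 272 g/cup ÷ 28.35 g/oz ≈ 4 oz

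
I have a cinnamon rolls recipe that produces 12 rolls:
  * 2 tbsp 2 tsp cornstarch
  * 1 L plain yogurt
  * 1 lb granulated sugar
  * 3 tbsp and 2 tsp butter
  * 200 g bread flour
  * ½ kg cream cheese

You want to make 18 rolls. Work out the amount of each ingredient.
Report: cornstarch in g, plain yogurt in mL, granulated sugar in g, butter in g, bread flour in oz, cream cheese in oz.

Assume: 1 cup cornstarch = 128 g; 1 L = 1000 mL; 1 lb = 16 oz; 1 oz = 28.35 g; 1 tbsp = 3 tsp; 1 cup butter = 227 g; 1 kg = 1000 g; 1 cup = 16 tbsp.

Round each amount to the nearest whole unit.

cornstarch: 32 g; plain yogurt: 1500 mL; granulated sugar: 680 g; butter: 78 g; bread flour: 11 oz; cream cheese: 26 oz

Scaling factor: 18/12 = 3/2 = 1.5.
cornstarch: (2 tbsp + 2 tsp = 8/3 tbsp) × 3/2 ÷ 16 tbsp/cup × 128 g/cup = 32 g
plain yogurt: 1 L × 3/2 × 1000 mL/L = 1500 mL
granulated sugar: 1 lb × 3/2 × 16 oz/lb × 28.35 g/oz ≈ 680 g
butter: (3 tbsp + 2 tsp = 11/3 tbsp) × 3/2 ÷ 16 tbsp/cup × 227 g/cup ≈ 78 g
bread flour: 200 g × 3/2 ÷ 28.35 g/oz ≈ 11 oz
cream cheese: 0.5 kg × 3/2 × 1000 g/kg ÷ 28.35 g/oz ≈ 26 oz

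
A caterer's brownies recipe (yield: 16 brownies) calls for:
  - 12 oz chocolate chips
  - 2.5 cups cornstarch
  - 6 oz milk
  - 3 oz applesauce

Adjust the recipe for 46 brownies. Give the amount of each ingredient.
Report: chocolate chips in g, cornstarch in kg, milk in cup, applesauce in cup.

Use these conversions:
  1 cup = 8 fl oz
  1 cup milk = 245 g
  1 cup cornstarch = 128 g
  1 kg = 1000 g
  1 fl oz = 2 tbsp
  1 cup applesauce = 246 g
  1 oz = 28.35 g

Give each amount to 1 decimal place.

Scaling factor: 46/16 = 23/8 = 2.875.
chocolate chips: 12 oz × 23/8 × 28.35 g/oz ≈ 978.1 g
cornstarch: 2.5 cup × 23/8 × 128 g/cup ÷ 1000 g/kg ≈ 0.9 kg
milk: 6 oz × 23/8 × 28.35 g/oz ÷ 245 g/cup ≈ 2.0 cup
applesauce: 3 oz × 23/8 × 28.35 g/oz ÷ 246 g/cup ≈ 1.0 cup

chocolate chips: 978.1 g; cornstarch: 0.9 kg; milk: 2.0 cup; applesauce: 1.0 cup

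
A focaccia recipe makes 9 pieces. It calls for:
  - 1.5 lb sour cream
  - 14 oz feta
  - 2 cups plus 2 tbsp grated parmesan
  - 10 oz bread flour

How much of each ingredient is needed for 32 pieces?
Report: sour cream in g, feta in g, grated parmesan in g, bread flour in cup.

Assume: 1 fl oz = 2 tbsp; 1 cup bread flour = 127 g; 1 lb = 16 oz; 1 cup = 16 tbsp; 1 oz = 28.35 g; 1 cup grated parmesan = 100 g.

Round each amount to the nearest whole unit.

sour cream: 2419 g; feta: 1411 g; grated parmesan: 756 g; bread flour: 8 cup

Scaling factor: 32/9.
sour cream: 1.5 lb × 32/9 × 16 oz/lb × 28.35 g/oz ≈ 2419 g
feta: 14 oz × 32/9 × 28.35 g/oz ≈ 1411 g
grated parmesan: (2 cup + 2 tbsp = 2.125 cup) × 32/9 × 100 g/cup ≈ 756 g
bread flour: 10 oz × 32/9 × 28.35 g/oz ÷ 127 g/cup ≈ 8 cup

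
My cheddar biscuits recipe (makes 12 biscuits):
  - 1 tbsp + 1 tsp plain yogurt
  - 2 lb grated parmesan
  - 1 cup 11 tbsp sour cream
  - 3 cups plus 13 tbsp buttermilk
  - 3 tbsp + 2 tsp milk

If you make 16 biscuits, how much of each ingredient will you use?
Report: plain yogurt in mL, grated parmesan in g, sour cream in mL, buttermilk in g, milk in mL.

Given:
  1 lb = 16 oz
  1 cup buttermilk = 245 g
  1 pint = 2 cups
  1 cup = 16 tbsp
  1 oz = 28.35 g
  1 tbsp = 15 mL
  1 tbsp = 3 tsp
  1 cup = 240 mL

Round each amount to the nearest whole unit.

plain yogurt: 27 mL; grated parmesan: 1210 g; sour cream: 540 mL; buttermilk: 1245 g; milk: 73 mL

Scaling factor: 16/12 = 4/3.
plain yogurt: (1 tbsp + 1 tsp = 4/3 tbsp) × 4/3 × 15 mL/tbsp ≈ 27 mL
grated parmesan: 2 lb × 4/3 × 16 oz/lb × 28.35 g/oz ≈ 1210 g
sour cream: (1 cup + 11 tbsp = 1.6875 cup) × 4/3 × 240 mL/cup = 540 mL
buttermilk: (3 cup + 13 tbsp = 3.8125 cup) × 4/3 × 245 g/cup ≈ 1245 g
milk: (3 tbsp + 2 tsp = 11/3 tbsp) × 4/3 × 15 mL/tbsp ≈ 73 mL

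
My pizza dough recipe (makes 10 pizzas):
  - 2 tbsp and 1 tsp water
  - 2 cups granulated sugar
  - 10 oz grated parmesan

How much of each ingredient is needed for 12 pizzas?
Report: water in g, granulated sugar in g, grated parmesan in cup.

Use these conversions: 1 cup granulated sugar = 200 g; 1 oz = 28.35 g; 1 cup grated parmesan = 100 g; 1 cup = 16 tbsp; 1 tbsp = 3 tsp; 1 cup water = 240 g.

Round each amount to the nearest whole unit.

water: 42 g; granulated sugar: 480 g; grated parmesan: 3 cup

Scaling factor: 12/10 = 6/5 = 1.2.
water: (2 tbsp + 1 tsp = 7/3 tbsp) × 6/5 ÷ 16 tbsp/cup × 240 g/cup = 42 g
granulated sugar: 2 cup × 6/5 × 200 g/cup = 480 g
grated parmesan: 10 oz × 6/5 × 28.35 g/oz ÷ 100 g/cup ≈ 3 cup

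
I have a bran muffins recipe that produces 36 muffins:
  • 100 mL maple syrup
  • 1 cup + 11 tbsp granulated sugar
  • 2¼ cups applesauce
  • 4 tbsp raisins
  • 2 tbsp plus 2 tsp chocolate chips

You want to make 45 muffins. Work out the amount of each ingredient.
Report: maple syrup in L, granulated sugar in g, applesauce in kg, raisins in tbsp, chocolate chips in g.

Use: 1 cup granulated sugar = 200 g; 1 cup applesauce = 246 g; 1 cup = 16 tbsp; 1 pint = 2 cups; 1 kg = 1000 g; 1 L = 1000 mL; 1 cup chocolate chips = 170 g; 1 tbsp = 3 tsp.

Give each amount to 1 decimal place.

maple syrup: 0.1 L; granulated sugar: 421.9 g; applesauce: 0.7 kg; raisins: 5.0 tbsp; chocolate chips: 35.4 g

Scaling factor: 45/36 = 5/4 = 1.25.
maple syrup: 100 mL × 5/4 ÷ 1000 mL/L ≈ 0.1 L
granulated sugar: (1 cup + 11 tbsp = 1.6875 cup) × 5/4 × 200 g/cup ≈ 421.9 g
applesauce: 2.25 cup × 5/4 × 246 g/cup ÷ 1000 g/kg ≈ 0.7 kg
raisins: 4 tbsp × 5/4 = 5.0 tbsp
chocolate chips: (2 tbsp + 2 tsp = 8/3 tbsp) × 5/4 ÷ 16 tbsp/cup × 170 g/cup ≈ 35.4 g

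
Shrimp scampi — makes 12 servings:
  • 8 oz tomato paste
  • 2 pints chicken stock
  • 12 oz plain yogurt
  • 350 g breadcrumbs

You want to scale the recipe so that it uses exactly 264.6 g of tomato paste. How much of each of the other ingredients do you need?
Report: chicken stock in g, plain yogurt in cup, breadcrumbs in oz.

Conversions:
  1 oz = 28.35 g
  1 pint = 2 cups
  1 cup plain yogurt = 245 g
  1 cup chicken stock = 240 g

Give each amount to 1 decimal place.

chicken stock: 1120.0 g; plain yogurt: 1.6 cup; breadcrumbs: 14.4 oz

The original recipe has 226.8 g of tomato paste, so the scaling factor is 264.6 ÷ 226.8 = 7/6.
chicken stock: 2 pint × 7/6 × 2 cup/pint × 240 g/cup = 1120.0 g
plain yogurt: 12 oz × 7/6 × 28.35 g/oz ÷ 245 g/cup ≈ 1.6 cup
breadcrumbs: 350 g × 7/6 ÷ 28.35 g/oz ≈ 14.4 oz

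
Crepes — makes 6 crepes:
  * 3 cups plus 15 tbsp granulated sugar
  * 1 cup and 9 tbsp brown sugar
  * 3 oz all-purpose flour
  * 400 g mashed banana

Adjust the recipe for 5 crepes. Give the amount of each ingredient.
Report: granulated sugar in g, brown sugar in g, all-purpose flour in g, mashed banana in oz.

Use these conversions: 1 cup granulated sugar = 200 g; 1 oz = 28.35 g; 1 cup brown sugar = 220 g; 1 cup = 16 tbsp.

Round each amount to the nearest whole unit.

Scaling factor: 5/6.
granulated sugar: (3 cup + 15 tbsp = 3.9375 cup) × 5/6 × 200 g/cup ≈ 656 g
brown sugar: (1 cup + 9 tbsp = 1.5625 cup) × 5/6 × 220 g/cup ≈ 286 g
all-purpose flour: 3 oz × 5/6 × 28.35 g/oz ≈ 71 g
mashed banana: 400 g × 5/6 ÷ 28.35 g/oz ≈ 12 oz

granulated sugar: 656 g; brown sugar: 286 g; all-purpose flour: 71 g; mashed banana: 12 oz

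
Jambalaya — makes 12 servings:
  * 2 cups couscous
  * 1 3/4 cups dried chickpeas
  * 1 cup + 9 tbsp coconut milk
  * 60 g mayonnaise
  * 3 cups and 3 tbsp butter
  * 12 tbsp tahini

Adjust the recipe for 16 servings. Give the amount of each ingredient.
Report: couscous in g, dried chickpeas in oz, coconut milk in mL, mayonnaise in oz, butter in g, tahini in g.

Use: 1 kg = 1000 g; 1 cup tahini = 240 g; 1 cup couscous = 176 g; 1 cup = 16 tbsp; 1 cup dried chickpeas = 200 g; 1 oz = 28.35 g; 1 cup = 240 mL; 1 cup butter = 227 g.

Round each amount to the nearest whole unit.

couscous: 469 g; dried chickpeas: 16 oz; coconut milk: 500 mL; mayonnaise: 3 oz; butter: 965 g; tahini: 240 g

Scaling factor: 16/12 = 4/3.
couscous: 2 cup × 4/3 × 176 g/cup ≈ 469 g
dried chickpeas: 1.75 cup × 4/3 × 200 g/cup ÷ 28.35 g/oz ≈ 16 oz
coconut milk: (1 cup + 9 tbsp = 1.5625 cup) × 4/3 × 240 mL/cup = 500 mL
mayonnaise: 60 g × 4/3 ÷ 28.35 g/oz ≈ 3 oz
butter: (3 cup + 3 tbsp = 3.1875 cup) × 4/3 × 227 g/cup ≈ 965 g
tahini: 12 tbsp × 4/3 ÷ 16 tbsp/cup × 240 g/cup = 240 g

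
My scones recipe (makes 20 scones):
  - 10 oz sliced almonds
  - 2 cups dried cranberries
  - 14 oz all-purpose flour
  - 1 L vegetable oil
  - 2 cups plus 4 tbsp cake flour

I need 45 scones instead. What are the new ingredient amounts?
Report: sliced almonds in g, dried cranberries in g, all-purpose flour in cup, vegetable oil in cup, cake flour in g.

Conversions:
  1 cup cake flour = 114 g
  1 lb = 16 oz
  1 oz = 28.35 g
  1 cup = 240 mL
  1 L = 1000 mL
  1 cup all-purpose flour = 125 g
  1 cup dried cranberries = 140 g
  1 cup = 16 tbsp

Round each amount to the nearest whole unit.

Scaling factor: 45/20 = 9/4 = 2.25.
sliced almonds: 10 oz × 9/4 × 28.35 g/oz ≈ 638 g
dried cranberries: 2 cup × 9/4 × 140 g/cup = 630 g
all-purpose flour: 14 oz × 9/4 × 28.35 g/oz ÷ 125 g/cup ≈ 7 cup
vegetable oil: 1 L × 9/4 × 1000 mL/L ÷ 240 mL/cup ≈ 9 cup
cake flour: (2 cup + 4 tbsp = 2.25 cup) × 9/4 × 114 g/cup ≈ 577 g

sliced almonds: 638 g; dried cranberries: 630 g; all-purpose flour: 7 cup; vegetable oil: 9 cup; cake flour: 577 g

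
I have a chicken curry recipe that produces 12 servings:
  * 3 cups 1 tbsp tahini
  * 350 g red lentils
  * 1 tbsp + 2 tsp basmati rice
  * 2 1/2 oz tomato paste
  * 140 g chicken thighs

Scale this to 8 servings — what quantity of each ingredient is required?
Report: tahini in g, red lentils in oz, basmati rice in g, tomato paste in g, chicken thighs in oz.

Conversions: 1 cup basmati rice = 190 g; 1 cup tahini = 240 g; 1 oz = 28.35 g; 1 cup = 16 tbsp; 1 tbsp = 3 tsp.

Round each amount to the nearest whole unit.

Scaling factor: 8/12 = 2/3.
tahini: (3 cup + 1 tbsp = 3.0625 cup) × 2/3 × 240 g/cup = 490 g
red lentils: 350 g × 2/3 ÷ 28.35 g/oz ≈ 8 oz
basmati rice: (1 tbsp + 2 tsp = 5/3 tbsp) × 2/3 ÷ 16 tbsp/cup × 190 g/cup ≈ 13 g
tomato paste: 2.5 oz × 2/3 × 28.35 g/oz ≈ 47 g
chicken thighs: 140 g × 2/3 ÷ 28.35 g/oz ≈ 3 oz

tahini: 490 g; red lentils: 8 oz; basmati rice: 13 g; tomato paste: 47 g; chicken thighs: 3 oz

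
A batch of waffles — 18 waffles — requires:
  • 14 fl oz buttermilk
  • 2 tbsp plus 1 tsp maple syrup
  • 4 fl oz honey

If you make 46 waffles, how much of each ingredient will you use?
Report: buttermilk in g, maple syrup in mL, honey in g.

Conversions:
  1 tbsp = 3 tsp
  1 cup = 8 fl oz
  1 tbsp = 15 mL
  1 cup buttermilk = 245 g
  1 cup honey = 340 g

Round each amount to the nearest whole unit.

Scaling factor: 46/18 = 23/9.
buttermilk: 14 fl oz × 23/9 ÷ 8 fl oz/cup × 245 g/cup ≈ 1096 g
maple syrup: (2 tbsp + 1 tsp = 7/3 tbsp) × 23/9 × 15 mL/tbsp ≈ 89 mL
honey: 4 fl oz × 23/9 ÷ 8 fl oz/cup × 340 g/cup ≈ 434 g

buttermilk: 1096 g; maple syrup: 89 mL; honey: 434 g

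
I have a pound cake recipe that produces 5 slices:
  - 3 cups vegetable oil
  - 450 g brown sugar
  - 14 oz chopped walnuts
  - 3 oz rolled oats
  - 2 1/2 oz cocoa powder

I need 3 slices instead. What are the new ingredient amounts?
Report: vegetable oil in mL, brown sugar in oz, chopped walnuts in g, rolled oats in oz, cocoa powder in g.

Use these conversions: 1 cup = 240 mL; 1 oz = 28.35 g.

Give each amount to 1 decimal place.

vegetable oil: 432.0 mL; brown sugar: 9.5 oz; chopped walnuts: 238.1 g; rolled oats: 1.8 oz; cocoa powder: 42.5 g

Scaling factor: 3/5 = 0.6.
vegetable oil: 3 cup × 3/5 × 240 mL/cup = 432.0 mL
brown sugar: 450 g × 3/5 ÷ 28.35 g/oz ≈ 9.5 oz
chopped walnuts: 14 oz × 3/5 × 28.35 g/oz ≈ 238.1 g
rolled oats: 3 oz × 3/5 = 1.8 oz
cocoa powder: 2.5 oz × 3/5 × 28.35 g/oz ≈ 42.5 g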